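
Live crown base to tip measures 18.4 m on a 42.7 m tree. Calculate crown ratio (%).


Formula: Crown Ratio = (Crown Length / Total Height) * 100
CR = (18.4 m / 42.7 m) * 100
CR = 0.4309 * 100 = 43.1%

43.1


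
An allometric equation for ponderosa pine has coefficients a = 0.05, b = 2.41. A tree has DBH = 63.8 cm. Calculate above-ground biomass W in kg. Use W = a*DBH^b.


Formula: W = a * DBH^b  (allometric power law)
DBH^b = 63.8^2.41 = 22367.5201
W = 0.05 * 22367.5201 = 1118.4 kg

1118.4


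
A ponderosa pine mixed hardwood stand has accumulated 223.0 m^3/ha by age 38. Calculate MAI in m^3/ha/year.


Formula: MAI = Total Volume / Stand Age
MAI = 223.0 m^3/ha / 38 years
MAI = 5.87 m^3/ha/year

5.87


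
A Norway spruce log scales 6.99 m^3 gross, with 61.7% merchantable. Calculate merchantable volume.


Formula: MV = V_total * (merchantable_pct / 100)
Merchantable fraction = 61.7% / 100 = 0.617
MV = 6.99 m^3 * 0.617 = 4.313 m^3

4.313


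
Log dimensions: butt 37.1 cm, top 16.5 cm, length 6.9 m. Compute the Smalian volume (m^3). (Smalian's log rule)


Smalian: V = (A1 + A2)/2 * L,  A = pi*(D/200)^2
A1 = pi*(37.1/200)^2 = 0.108103 m^2
A2 = pi*(16.5/200)^2 = 0.021382 m^2
V = (0.108103+0.021382)/2*6.9 = 0.4467 m^3

0.4467


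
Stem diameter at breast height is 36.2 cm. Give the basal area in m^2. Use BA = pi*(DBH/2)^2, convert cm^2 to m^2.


Formula: BA = pi * (DBH/2)^2 / 10000  (cm^2 to m^2)
Radius = DBH/2 = 36.2/2 = 18.1 cm
BA = pi * 18.1^2 / 10000
   = 1029.2172 cm^2 / 10000
   = 0.1029 m^2

0.1029


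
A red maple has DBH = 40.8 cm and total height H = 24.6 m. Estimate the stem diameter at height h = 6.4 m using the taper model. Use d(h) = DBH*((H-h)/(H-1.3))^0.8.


Taper: d(h) = DBH * ((H - h) / (H - 1.3))^0.8
Numerator = H - h = 24.6 - 6.4 = 18.2 m
Denominator = H - 1.3 = 24.6 - 1.3 = 23.3 m
Ratio = 18.2 / 23.3 = 0.78112
d = 40.8 * 0.78112^0.8 = 33.5 cm

33.5


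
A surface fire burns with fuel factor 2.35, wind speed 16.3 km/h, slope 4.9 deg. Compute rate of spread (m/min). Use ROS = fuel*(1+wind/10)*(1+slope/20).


Formula: ROS = fuel * (1 + wind/10) * (1 + slope/20)
Wind factor = 1 + 16.3/10 = 2.63
Slope factor = 1 + 4.9/20 = 1.245
ROS = 2.35 * 2.63 * 1.245 = 7.69 m/min

7.69


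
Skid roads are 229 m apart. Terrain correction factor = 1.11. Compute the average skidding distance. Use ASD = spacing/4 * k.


Formula: ASD = (spacing / 4) * correction
Uncorrected distance = spacing / 4 = 229 / 4 = 57.25 m
ASD = 57.25 * 1.11 = 64 m

64


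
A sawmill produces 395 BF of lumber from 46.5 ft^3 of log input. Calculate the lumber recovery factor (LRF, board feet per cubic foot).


Formula: LRF = Lumber Output (BF) / Log Input (ft^3)
LRF = 395 BF / 46.5 ft^3
LRF = 8.49 BF/ft^3

8.49


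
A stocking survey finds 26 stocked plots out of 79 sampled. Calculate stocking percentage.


Formula: Stocking % = stocked plots / total plots * 100
Stocking = 26 / 79 * 100
Stocking = 0.3291 * 100 = 32.9%

32.9


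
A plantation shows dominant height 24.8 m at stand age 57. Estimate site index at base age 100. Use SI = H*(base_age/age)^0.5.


Formula: SI = H_dom * (base_age / age)^0.5
Age ratio = 100 / 57 = 1.75439
sqrt(age_ratio) = 1.32453
SI = 24.8 * 1.32453 = 32.8 m

32.8


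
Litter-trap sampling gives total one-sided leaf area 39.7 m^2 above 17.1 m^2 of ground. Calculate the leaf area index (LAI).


Formula: LAI = total leaf area / ground area  (dimensionless)
LAI = 39.7 m^2 / 17.1 m^2
LAI = 2.32

2.32


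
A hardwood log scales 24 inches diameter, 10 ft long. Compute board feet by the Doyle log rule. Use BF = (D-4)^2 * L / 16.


Doyle: BF = (D - 4)^2 * L / 16
Adjusted diameter = 24 - 4 = 20 in
(D-4)^2 = 20^2 = 400
BF = 400 * 10 / 16 = 250 BF

250


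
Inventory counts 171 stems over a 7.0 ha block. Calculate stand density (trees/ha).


Formula: Stand Density = N_trees / Area_ha
Density = 171 trees / 7.0 ha
Density = 24 trees/ha

24


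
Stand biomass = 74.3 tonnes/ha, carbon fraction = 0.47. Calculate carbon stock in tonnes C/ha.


Formula: Carbon Stock = Biomass * Carbon Fraction
C = 74.3 t/ha * 0.47
C = 34.9 t C/ha

34.9


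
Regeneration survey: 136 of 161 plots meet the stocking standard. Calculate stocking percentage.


Formula: Stocking % = stocked plots / total plots * 100
Stocking = 136 / 161 * 100
Stocking = 0.8447 * 100 = 84.5%

84.5


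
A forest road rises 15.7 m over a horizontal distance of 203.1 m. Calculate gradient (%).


Formula: Gradient = rise / run * 100
Gradient = 15.7 / 203.1 * 100 = 7.7%

7.7


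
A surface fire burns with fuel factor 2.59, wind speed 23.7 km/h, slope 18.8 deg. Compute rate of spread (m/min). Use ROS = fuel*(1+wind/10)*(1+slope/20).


Formula: ROS = fuel * (1 + wind/10) * (1 + slope/20)
Wind factor = 1 + 23.7/10 = 3.37
Slope factor = 1 + 18.8/20 = 1.94
ROS = 2.59 * 3.37 * 1.94 = 16.93 m/min

16.93


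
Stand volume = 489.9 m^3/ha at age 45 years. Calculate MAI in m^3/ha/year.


Formula: MAI = Total Volume / Stand Age
MAI = 489.9 m^3/ha / 45 years
MAI = 10.89 m^3/ha/year

10.89


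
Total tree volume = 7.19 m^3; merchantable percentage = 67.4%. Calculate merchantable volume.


Formula: MV = V_total * (merchantable_pct / 100)
Merchantable fraction = 67.4% / 100 = 0.674
MV = 7.19 m^3 * 0.674 = 4.846 m^3

4.846


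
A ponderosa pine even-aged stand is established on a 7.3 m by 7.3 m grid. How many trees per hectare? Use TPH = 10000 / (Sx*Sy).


Formula: TPH = 10000 m^2/ha / (spacing_x * spacing_y)
Area per tree = 7.3 m * 7.3 m = 53.29 m^2
TPH = 10000 / 53.29 = 188 trees/ha

188


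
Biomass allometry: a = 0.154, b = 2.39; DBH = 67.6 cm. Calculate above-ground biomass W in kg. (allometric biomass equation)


Formula: W = a * DBH^b  (allometric power law)
DBH^b = 67.6^2.39 = 23635.925
W = 0.154 * 23635.925 = 3639.9 kg

3639.9


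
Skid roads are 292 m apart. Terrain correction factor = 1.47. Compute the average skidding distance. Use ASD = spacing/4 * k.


Formula: ASD = (spacing / 4) * correction
Uncorrected distance = spacing / 4 = 292 / 4 = 73 m
ASD = 73 * 1.47 = 107 m

107


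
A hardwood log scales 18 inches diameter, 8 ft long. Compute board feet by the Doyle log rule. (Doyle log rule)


Doyle: BF = (D - 4)^2 * L / 16
Adjusted diameter = 18 - 4 = 14 in
(D-4)^2 = 14^2 = 196
BF = 196 * 8 / 16 = 98 BF

98


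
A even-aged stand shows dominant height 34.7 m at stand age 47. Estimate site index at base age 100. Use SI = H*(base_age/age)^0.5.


Formula: SI = H_dom * (base_age / age)^0.5
Age ratio = 100 / 47 = 2.12766
sqrt(age_ratio) = 1.45865
SI = 34.7 * 1.45865 = 50.6 m

50.6


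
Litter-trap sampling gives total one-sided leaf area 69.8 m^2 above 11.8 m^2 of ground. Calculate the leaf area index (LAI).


Formula: LAI = total leaf area / ground area  (dimensionless)
LAI = 69.8 m^2 / 11.8 m^2
LAI = 5.92

5.92


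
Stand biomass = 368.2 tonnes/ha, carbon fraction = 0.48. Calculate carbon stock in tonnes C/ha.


Formula: Carbon Stock = Biomass * Carbon Fraction
C = 368.2 t/ha * 0.48
C = 176.7 t C/ha

176.7


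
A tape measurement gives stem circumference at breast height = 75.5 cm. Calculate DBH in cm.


Formula: DBH = C / pi
DBH = 75.5 / pi
pi = 3.14159...
DBH = 24.0 cm

24.0


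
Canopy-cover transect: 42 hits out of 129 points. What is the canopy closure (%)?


Formula: Canopy closure = covered points / total points * 100
Closure = 42 / 129 * 100
Closure = 0.3256 * 100 = 32.6%

32.6


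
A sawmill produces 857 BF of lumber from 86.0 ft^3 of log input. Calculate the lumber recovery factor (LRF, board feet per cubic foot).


Formula: LRF = Lumber Output (BF) / Log Input (ft^3)
LRF = 857 BF / 86.0 ft^3
LRF = 9.97 BF/ft^3

9.97


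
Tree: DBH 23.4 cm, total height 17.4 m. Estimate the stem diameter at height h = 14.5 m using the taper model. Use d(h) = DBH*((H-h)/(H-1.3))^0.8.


Taper: d(h) = DBH * ((H - h) / (H - 1.3))^0.8
Numerator = H - h = 17.4 - 14.5 = 2.9 m
Denominator = H - 1.3 = 17.4 - 1.3 = 16.1 m
Ratio = 2.9 / 16.1 = 0.18012
d = 23.4 * 0.18012^0.8 = 5.9 cm

5.9


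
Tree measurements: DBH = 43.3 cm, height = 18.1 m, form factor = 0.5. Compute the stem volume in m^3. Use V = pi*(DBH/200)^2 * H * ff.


Formula: V = pi * (DBH/200)^2 * H * ff
Radius = DBH/200 = 43.3/200 = 0.2165 m
Radius^2 = 0.2165^2 = 0.04687225 m^2
V = pi * 0.04687225 * 18.1 * 0.5
V = 1.333 m^3

1.333


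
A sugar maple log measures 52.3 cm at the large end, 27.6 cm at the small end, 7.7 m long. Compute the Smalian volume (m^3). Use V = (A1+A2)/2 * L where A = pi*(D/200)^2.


Smalian: V = (A1 + A2)/2 * L,  A = pi*(D/200)^2
A1 = pi*(52.3/200)^2 = 0.214829 m^2
A2 = pi*(27.6/200)^2 = 0.059828 m^2
V = (0.214829+0.059828)/2*7.7 = 1.0574 m^3

1.0574


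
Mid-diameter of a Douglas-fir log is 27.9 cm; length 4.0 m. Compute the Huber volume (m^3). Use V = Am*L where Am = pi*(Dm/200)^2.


Huber: V = Am * L,  Am = pi*(Dm/200)^2
Am = pi*(27.9/200)^2 = 0.061136 m^2
V = 0.061136*4.0 = 0.2445 m^3

0.2445


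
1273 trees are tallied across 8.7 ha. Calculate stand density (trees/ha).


Formula: Stand Density = N_trees / Area_ha
Density = 1273 trees / 8.7 ha
Density = 146 trees/ha

146


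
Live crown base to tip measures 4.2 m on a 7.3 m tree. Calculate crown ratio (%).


Formula: Crown Ratio = (Crown Length / Total Height) * 100
CR = (4.2 m / 7.3 m) * 100
CR = 0.5753 * 100 = 57.5%

57.5


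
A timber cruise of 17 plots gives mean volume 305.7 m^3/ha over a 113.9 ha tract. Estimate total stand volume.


Formula: Total Volume = Mean Volume per ha * Total Area
Total Volume = 305.7 m^3/ha * 113.9 ha
Total Volume = 34819 m^3

34819


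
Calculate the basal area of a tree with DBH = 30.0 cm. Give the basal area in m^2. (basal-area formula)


Formula: BA = pi * (DBH/2)^2 / 10000  (cm^2 to m^2)
Radius = DBH/2 = 30.0/2 = 15.0 cm
BA = pi * 15.0^2 / 10000
   = 706.8583 cm^2 / 10000
   = 0.0707 m^2

0.0707


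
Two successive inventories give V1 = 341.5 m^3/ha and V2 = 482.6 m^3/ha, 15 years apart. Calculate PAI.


Formula: PAI = (V_T2 - V_T1) / (T2 - T1)
Volume increment = 482.6 - 341.5 = 141.1 m^3/ha
PAI = 141.1 / 15 = 9.41 m^3/ha/year

9.41


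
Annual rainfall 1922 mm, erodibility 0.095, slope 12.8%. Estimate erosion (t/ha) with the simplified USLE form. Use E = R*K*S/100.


Formula: E = R * K * S / 100  (simplified USLE)
R * K = 1922 * 0.095 = 182.59
E = 182.59 * 12.8 / 100 = 23.37 t/ha

23.37


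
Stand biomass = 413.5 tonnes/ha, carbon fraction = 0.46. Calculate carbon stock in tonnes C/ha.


Formula: Carbon Stock = Biomass * Carbon Fraction
C = 413.5 t/ha * 0.46
C = 190.2 t C/ha

190.2


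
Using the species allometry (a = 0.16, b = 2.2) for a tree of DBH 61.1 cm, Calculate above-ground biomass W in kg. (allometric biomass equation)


Formula: W = a * DBH^b  (allometric power law)
DBH^b = 61.1^2.2 = 8497.49
W = 0.16 * 8497.49 = 1359.6 kg

1359.6


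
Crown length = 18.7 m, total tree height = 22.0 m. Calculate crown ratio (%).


Formula: Crown Ratio = (Crown Length / Total Height) * 100
CR = (18.7 m / 22.0 m) * 100
CR = 0.85 * 100 = 85.0%

85.0


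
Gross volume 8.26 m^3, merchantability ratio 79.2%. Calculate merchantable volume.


Formula: MV = V_total * (merchantable_pct / 100)
Merchantable fraction = 79.2% / 100 = 0.792
MV = 8.26 m^3 * 0.792 = 6.542 m^3

6.542


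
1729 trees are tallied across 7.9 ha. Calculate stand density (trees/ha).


Formula: Stand Density = N_trees / Area_ha
Density = 1729 trees / 7.9 ha
Density = 219 trees/ha

219


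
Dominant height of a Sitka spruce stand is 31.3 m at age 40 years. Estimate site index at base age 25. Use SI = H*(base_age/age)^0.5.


Formula: SI = H_dom * (base_age / age)^0.5
Age ratio = 25 / 40 = 0.625
sqrt(age_ratio) = 0.79057
SI = 31.3 * 0.79057 = 24.7 m

24.7


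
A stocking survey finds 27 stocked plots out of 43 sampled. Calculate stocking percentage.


Formula: Stocking % = stocked plots / total plots * 100
Stocking = 27 / 43 * 100
Stocking = 0.6279 * 100 = 62.8%

62.8


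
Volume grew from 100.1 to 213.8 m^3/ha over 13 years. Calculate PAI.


Formula: PAI = (V_T2 - V_T1) / (T2 - T1)
Volume increment = 213.8 - 100.1 = 113.7 m^3/ha
PAI = 113.7 / 13 = 8.75 m^3/ha/year

8.75


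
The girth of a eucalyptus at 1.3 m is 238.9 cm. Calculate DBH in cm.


Formula: DBH = C / pi
DBH = 238.9 / pi
pi = 3.14159...
DBH = 76.0 cm

76.0


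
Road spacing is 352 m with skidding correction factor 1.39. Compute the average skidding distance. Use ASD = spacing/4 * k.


Formula: ASD = (spacing / 4) * correction
Uncorrected distance = spacing / 4 = 352 / 4 = 88 m
ASD = 88 * 1.39 = 122 m

122


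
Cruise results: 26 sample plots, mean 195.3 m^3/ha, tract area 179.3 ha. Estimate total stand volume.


Formula: Total Volume = Mean Volume per ha * Total Area
Total Volume = 195.3 m^3/ha * 179.3 ha
Total Volume = 35017 m^3

35017


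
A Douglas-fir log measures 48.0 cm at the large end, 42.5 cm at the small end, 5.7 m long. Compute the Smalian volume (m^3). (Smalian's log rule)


Smalian: V = (A1 + A2)/2 * L,  A = pi*(D/200)^2
A1 = pi*(48.0/200)^2 = 0.180956 m^2
A2 = pi*(42.5/200)^2 = 0.141863 m^2
V = (0.180956+0.141863)/2*5.7 = 0.92 m^3

0.92


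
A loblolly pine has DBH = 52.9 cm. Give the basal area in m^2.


Formula: BA = pi * (DBH/2)^2 / 10000  (cm^2 to m^2)
Radius = DBH/2 = 52.9/2 = 26.45 cm
BA = pi * 26.45^2 / 10000
   = 2197.8661 cm^2 / 10000
   = 0.2198 m^2

0.2198


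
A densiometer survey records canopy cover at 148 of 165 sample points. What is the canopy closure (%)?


Formula: Canopy closure = covered points / total points * 100
Closure = 148 / 165 * 100
Closure = 0.897 * 100 = 89.7%

89.7


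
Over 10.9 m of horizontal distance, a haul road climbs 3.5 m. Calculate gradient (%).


Formula: Gradient = rise / run * 100
Gradient = 3.5 / 10.9 * 100 = 32.1%

32.1


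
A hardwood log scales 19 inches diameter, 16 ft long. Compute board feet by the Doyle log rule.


Doyle: BF = (D - 4)^2 * L / 16
Adjusted diameter = 19 - 4 = 15 in
(D-4)^2 = 15^2 = 225
BF = 225 * 16 / 16 = 225 BF

225


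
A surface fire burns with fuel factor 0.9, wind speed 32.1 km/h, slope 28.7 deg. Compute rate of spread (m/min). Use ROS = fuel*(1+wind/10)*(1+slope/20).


Formula: ROS = fuel * (1 + wind/10) * (1 + slope/20)
Wind factor = 1 + 32.1/10 = 4.21
Slope factor = 1 + 28.7/20 = 2.435
ROS = 0.9 * 4.21 * 2.435 = 9.23 m/min

9.23


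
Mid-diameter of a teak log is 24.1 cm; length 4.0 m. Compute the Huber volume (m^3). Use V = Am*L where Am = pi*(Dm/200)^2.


Huber: V = Am * L,  Am = pi*(Dm/200)^2
Am = pi*(24.1/200)^2 = 0.045617 m^2
V = 0.045617*4.0 = 0.1825 m^3

0.1825


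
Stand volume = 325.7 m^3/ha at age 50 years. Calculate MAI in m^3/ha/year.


Formula: MAI = Total Volume / Stand Age
MAI = 325.7 m^3/ha / 50 years
MAI = 6.51 m^3/ha/year

6.51


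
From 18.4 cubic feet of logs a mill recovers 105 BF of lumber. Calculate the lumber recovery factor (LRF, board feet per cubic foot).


Formula: LRF = Lumber Output (BF) / Log Input (ft^3)
LRF = 105 BF / 18.4 ft^3
LRF = 5.71 BF/ft^3

5.71


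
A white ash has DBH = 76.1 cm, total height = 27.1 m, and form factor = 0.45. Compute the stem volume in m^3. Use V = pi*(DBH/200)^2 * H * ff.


Formula: V = pi * (DBH/200)^2 * H * ff
Radius = DBH/200 = 76.1/200 = 0.3805 m
Radius^2 = 0.3805^2 = 0.14478025 m^2
V = pi * 0.14478025 * 27.1 * 0.45
V = 5.547 m^3

5.547


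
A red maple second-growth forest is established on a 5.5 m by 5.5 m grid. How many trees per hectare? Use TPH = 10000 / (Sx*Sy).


Formula: TPH = 10000 m^2/ha / (spacing_x * spacing_y)
Area per tree = 5.5 m * 5.5 m = 30.25 m^2
TPH = 10000 / 30.25 = 331 trees/ha

331


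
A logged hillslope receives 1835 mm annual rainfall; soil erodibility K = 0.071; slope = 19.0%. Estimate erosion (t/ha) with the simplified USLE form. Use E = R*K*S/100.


Formula: E = R * K * S / 100  (simplified USLE)
R * K = 1835 * 0.071 = 130.285
E = 130.285 * 19.0 / 100 = 24.75 t/ha

24.75


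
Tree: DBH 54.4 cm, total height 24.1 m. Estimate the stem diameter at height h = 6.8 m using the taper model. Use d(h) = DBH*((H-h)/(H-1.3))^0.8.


Taper: d(h) = DBH * ((H - h) / (H - 1.3))^0.8
Numerator = H - h = 24.1 - 6.8 = 17.3 m
Denominator = H - 1.3 = 24.1 - 1.3 = 22.8 m
Ratio = 17.3 / 22.8 = 0.75877
d = 54.4 * 0.75877^0.8 = 43.6 cm

43.6


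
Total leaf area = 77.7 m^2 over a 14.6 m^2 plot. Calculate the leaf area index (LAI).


Formula: LAI = total leaf area / ground area  (dimensionless)
LAI = 77.7 m^2 / 14.6 m^2
LAI = 5.32

5.32


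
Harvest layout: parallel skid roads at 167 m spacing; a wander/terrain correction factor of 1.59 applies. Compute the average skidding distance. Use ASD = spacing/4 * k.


Formula: ASD = (spacing / 4) * correction
Uncorrected distance = spacing / 4 = 167 / 4 = 41.75 m
ASD = 41.75 * 1.59 = 66 m

66


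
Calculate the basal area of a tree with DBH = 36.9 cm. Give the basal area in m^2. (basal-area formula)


Formula: BA = pi * (DBH/2)^2 / 10000  (cm^2 to m^2)
Radius = DBH/2 = 36.9/2 = 18.45 cm
BA = pi * 18.45^2 / 10000
   = 1069.406 cm^2 / 10000
   = 0.1069 m^2

0.1069


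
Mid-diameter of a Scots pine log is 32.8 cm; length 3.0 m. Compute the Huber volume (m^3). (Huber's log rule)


Huber: V = Am * L,  Am = pi*(Dm/200)^2
Am = pi*(32.8/200)^2 = 0.084496 m^2
V = 0.084496*3.0 = 0.2535 m^3

0.2535


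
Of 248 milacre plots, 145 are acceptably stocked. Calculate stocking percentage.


Formula: Stocking % = stocked plots / total plots * 100
Stocking = 145 / 248 * 100
Stocking = 0.5847 * 100 = 58.5%

58.5


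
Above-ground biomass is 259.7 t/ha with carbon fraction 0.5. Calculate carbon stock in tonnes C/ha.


Formula: Carbon Stock = Biomass * Carbon Fraction
C = 259.7 t/ha * 0.5
C = 129.9 t C/ha

129.9


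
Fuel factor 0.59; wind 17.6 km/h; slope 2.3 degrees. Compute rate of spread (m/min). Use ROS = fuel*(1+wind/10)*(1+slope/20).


Formula: ROS = fuel * (1 + wind/10) * (1 + slope/20)
Wind factor = 1 + 17.6/10 = 2.76
Slope factor = 1 + 2.3/20 = 1.115
ROS = 0.59 * 2.76 * 1.115 = 1.82 m/min

1.82


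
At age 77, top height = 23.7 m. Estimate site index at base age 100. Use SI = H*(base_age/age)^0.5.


Formula: SI = H_dom * (base_age / age)^0.5
Age ratio = 100 / 77 = 1.2987
sqrt(age_ratio) = 1.13961
SI = 23.7 * 1.13961 = 27.0 m

27.0


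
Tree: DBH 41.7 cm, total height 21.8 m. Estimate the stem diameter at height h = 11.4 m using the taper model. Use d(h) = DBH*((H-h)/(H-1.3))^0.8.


Taper: d(h) = DBH * ((H - h) / (H - 1.3))^0.8
Numerator = H - h = 21.8 - 11.4 = 10.4 m
Denominator = H - 1.3 = 21.8 - 1.3 = 20.5 m
Ratio = 10.4 / 20.5 = 0.50732
d = 41.7 * 0.50732^0.8 = 24.2 cm

24.2


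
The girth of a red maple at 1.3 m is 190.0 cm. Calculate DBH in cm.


Formula: DBH = C / pi
DBH = 190.0 / pi
pi = 3.14159...
DBH = 60.5 cm

60.5


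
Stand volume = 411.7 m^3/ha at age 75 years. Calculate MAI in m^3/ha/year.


Formula: MAI = Total Volume / Stand Age
MAI = 411.7 m^3/ha / 75 years
MAI = 5.49 m^3/ha/year

5.49


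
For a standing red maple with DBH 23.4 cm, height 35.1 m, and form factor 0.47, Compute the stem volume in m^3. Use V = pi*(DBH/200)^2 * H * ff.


Formula: V = pi * (DBH/200)^2 * H * ff
Radius = DBH/200 = 23.4/200 = 0.117 m
Radius^2 = 0.117^2 = 0.013689 m^2
V = pi * 0.013689 * 35.1 * 0.47
V = 0.709 m^3

0.709


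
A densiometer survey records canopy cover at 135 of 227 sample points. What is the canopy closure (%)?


Formula: Canopy closure = covered points / total points * 100
Closure = 135 / 227 * 100
Closure = 0.5947 * 100 = 59.5%

59.5


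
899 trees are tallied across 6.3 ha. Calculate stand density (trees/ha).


Formula: Stand Density = N_trees / Area_ha
Density = 899 trees / 6.3 ha
Density = 143 trees/ha

143


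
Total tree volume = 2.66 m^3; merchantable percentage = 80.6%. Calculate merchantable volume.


Formula: MV = V_total * (merchantable_pct / 100)
Merchantable fraction = 80.6% / 100 = 0.806
MV = 2.66 m^3 * 0.806 = 2.144 m^3

2.144


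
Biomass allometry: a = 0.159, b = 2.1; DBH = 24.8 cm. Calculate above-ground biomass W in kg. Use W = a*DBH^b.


Formula: W = a * DBH^b  (allometric power law)
DBH^b = 24.8^2.1 = 847.9076
W = 0.159 * 847.9076 = 134.8 kg

134.8


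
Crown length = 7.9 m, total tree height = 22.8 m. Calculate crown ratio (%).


Formula: Crown Ratio = (Crown Length / Total Height) * 100
CR = (7.9 m / 22.8 m) * 100
CR = 0.3465 * 100 = 34.6%

34.6


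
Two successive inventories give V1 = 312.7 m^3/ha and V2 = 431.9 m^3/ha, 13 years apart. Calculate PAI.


Formula: PAI = (V_T2 - V_T1) / (T2 - T1)
Volume increment = 431.9 - 312.7 = 119.2 m^3/ha
PAI = 119.2 / 13 = 9.17 m^3/ha/year

9.17


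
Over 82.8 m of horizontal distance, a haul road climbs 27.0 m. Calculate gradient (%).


Formula: Gradient = rise / run * 100
Gradient = 27.0 / 82.8 * 100 = 32.6%

32.6


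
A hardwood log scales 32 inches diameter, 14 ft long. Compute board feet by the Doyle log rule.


Doyle: BF = (D - 4)^2 * L / 16
Adjusted diameter = 32 - 4 = 28 in
(D-4)^2 = 28^2 = 784
BF = 784 * 14 / 16 = 686 BF

686


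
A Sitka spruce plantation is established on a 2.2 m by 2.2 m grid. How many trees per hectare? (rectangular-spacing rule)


Formula: TPH = 10000 m^2/ha / (spacing_x * spacing_y)
Area per tree = 2.2 m * 2.2 m = 4.84 m^2
TPH = 10000 / 4.84 = 2066 trees/ha

2066


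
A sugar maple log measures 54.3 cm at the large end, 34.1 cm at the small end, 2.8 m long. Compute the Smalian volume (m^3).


Smalian: V = (A1 + A2)/2 * L,  A = pi*(D/200)^2
A1 = pi*(54.3/200)^2 = 0.231574 m^2
A2 = pi*(34.1/200)^2 = 0.091327 m^2
V = (0.231574+0.091327)/2*2.8 = 0.4521 m^3

0.4521


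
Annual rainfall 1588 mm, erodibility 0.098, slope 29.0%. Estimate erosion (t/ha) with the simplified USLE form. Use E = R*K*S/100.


Formula: E = R * K * S / 100  (simplified USLE)
R * K = 1588 * 0.098 = 155.624
E = 155.624 * 29.0 / 100 = 45.13 t/ha

45.13


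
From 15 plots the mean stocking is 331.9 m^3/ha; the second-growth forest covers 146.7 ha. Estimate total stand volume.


Formula: Total Volume = Mean Volume per ha * Total Area
Total Volume = 331.9 m^3/ha * 146.7 ha
Total Volume = 48690 m^3

48690


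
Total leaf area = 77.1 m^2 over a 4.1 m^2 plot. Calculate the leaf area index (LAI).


Formula: LAI = total leaf area / ground area  (dimensionless)
LAI = 77.1 m^2 / 4.1 m^2
LAI = 18.8

18.8


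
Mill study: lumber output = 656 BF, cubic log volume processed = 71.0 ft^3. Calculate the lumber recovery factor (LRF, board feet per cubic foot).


Formula: LRF = Lumber Output (BF) / Log Input (ft^3)
LRF = 656 BF / 71.0 ft^3
LRF = 9.24 BF/ft^3

9.24


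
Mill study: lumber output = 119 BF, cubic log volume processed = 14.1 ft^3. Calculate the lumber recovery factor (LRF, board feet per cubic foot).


Formula: LRF = Lumber Output (BF) / Log Input (ft^3)
LRF = 119 BF / 14.1 ft^3
LRF = 8.44 BF/ft^3

8.44


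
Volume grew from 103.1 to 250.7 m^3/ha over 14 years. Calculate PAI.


Formula: PAI = (V_T2 - V_T1) / (T2 - T1)
Volume increment = 250.7 - 103.1 = 147.6 m^3/ha
PAI = 147.6 / 14 = 10.54 m^3/ha/year

10.54


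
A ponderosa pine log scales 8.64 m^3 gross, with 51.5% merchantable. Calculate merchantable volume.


Formula: MV = V_total * (merchantable_pct / 100)
Merchantable fraction = 51.5% / 100 = 0.515
MV = 8.64 m^3 * 0.515 = 4.45 m^3

4.45


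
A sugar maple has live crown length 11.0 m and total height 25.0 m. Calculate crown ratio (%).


Formula: Crown Ratio = (Crown Length / Total Height) * 100
CR = (11.0 m / 25.0 m) * 100
CR = 0.44 * 100 = 44.0%

44.0


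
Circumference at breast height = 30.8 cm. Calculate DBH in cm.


Formula: DBH = C / pi
DBH = 30.8 / pi
pi = 3.14159...
DBH = 9.8 cm

9.8


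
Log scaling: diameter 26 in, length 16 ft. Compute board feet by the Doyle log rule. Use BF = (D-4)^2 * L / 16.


Doyle: BF = (D - 4)^2 * L / 16
Adjusted diameter = 26 - 4 = 22 in
(D-4)^2 = 22^2 = 484
BF = 484 * 16 / 16 = 484 BF

484


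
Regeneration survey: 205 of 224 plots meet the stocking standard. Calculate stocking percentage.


Formula: Stocking % = stocked plots / total plots * 100
Stocking = 205 / 224 * 100
Stocking = 0.9152 * 100 = 91.5%

91.5


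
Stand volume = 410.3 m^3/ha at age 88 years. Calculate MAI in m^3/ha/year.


Formula: MAI = Total Volume / Stand Age
MAI = 410.3 m^3/ha / 88 years
MAI = 4.66 m^3/ha/year

4.66


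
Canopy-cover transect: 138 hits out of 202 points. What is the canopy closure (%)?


Formula: Canopy closure = covered points / total points * 100
Closure = 138 / 202 * 100
Closure = 0.6832 * 100 = 68.3%

68.3


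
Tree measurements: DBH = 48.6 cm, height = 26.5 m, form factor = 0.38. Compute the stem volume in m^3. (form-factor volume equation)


Formula: V = pi * (DBH/200)^2 * H * ff
Radius = DBH/200 = 48.6/200 = 0.243 m
Radius^2 = 0.243^2 = 0.059049 m^2
V = pi * 0.059049 * 26.5 * 0.38
V = 1.868 m^3

1.868


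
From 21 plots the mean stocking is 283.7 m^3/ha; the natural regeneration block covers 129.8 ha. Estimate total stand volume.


Formula: Total Volume = Mean Volume per ha * Total Area
Total Volume = 283.7 m^3/ha * 129.8 ha
Total Volume = 36824 m^3

36824


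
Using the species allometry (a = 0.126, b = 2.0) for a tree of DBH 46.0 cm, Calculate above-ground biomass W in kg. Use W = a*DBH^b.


Formula: W = a * DBH^b  (allometric power law)
DBH^b = 46.0^2.0 = 2116.0
W = 0.126 * 2116.0 = 266.6 kg

266.6


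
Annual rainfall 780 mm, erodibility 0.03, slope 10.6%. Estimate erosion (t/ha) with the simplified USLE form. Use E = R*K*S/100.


Formula: E = R * K * S / 100  (simplified USLE)
R * K = 780 * 0.03 = 23.4
E = 23.4 * 10.6 / 100 = 2.48 t/ha

2.48


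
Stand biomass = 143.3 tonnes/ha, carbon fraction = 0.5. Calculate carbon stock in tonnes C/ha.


Formula: Carbon Stock = Biomass * Carbon Fraction
C = 143.3 t/ha * 0.5
C = 71.7 t C/ha

71.7


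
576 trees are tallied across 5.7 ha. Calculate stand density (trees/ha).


Formula: Stand Density = N_trees / Area_ha
Density = 576 trees / 5.7 ha
Density = 101 trees/ha

101


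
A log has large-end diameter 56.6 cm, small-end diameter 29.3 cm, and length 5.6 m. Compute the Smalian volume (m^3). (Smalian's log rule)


Smalian: V = (A1 + A2)/2 * L,  A = pi*(D/200)^2
A1 = pi*(56.6/200)^2 = 0.251607 m^2
A2 = pi*(29.3/200)^2 = 0.067426 m^2
V = (0.251607+0.067426)/2*5.6 = 0.8933 m^3

0.8933


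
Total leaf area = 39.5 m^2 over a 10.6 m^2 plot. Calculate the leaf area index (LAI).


Formula: LAI = total leaf area / ground area  (dimensionless)
LAI = 39.5 m^2 / 10.6 m^2
LAI = 3.73

3.73


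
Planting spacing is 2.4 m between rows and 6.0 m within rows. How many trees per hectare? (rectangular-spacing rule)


Formula: TPH = 10000 m^2/ha / (spacing_x * spacing_y)
Area per tree = 2.4 m * 6.0 m = 14.4 m^2
TPH = 10000 / 14.4 = 694 trees/ha

694


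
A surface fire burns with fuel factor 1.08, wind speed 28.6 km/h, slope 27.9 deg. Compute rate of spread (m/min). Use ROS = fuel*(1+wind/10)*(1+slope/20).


Formula: ROS = fuel * (1 + wind/10) * (1 + slope/20)
Wind factor = 1 + 28.6/10 = 3.86
Slope factor = 1 + 27.9/20 = 2.395
ROS = 1.08 * 3.86 * 2.395 = 9.98 m/min

9.98


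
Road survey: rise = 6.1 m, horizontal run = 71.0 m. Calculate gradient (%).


Formula: Gradient = rise / run * 100
Gradient = 6.1 / 71.0 * 100 = 8.6%

8.6


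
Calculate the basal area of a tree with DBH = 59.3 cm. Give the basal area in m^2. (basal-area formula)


Formula: BA = pi * (DBH/2)^2 / 10000  (cm^2 to m^2)
Radius = DBH/2 = 59.3/2 = 29.65 cm
BA = pi * 29.65^2 / 10000
   = 2761.8448 cm^2 / 10000
   = 0.2762 m^2

0.2762


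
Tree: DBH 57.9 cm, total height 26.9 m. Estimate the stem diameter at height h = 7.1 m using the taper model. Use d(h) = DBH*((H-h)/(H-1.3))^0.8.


Taper: d(h) = DBH * ((H - h) / (H - 1.3))^0.8
Numerator = H - h = 26.9 - 7.1 = 19.8 m
Denominator = H - 1.3 = 26.9 - 1.3 = 25.6 m
Ratio = 19.8 / 25.6 = 0.77344
d = 57.9 * 0.77344^0.8 = 47.1 cm

47.1


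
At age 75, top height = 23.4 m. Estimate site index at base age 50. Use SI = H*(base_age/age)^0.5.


Formula: SI = H_dom * (base_age / age)^0.5
Age ratio = 50 / 75 = 0.66667
sqrt(age_ratio) = 0.8165
SI = 23.4 * 0.8165 = 19.1 m

19.1


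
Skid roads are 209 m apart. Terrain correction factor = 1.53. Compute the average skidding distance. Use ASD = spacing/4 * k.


Formula: ASD = (spacing / 4) * correction
Uncorrected distance = spacing / 4 = 209 / 4 = 52.25 m
ASD = 52.25 * 1.53 = 80 m

80


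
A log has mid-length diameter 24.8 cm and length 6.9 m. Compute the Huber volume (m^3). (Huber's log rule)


Huber: V = Am * L,  Am = pi*(Dm/200)^2
Am = pi*(24.8/200)^2 = 0.048305 m^2
V = 0.048305*6.9 = 0.3333 m^3

0.3333


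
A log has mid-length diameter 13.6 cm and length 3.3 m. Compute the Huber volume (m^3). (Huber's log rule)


Huber: V = Am * L,  Am = pi*(Dm/200)^2
Am = pi*(13.6/200)^2 = 0.014527 m^2
V = 0.014527*3.3 = 0.0479 m^3

0.0479


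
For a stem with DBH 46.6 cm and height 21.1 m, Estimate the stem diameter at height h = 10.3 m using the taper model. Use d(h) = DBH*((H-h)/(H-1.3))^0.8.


Taper: d(h) = DBH * ((H - h) / (H - 1.3))^0.8
Numerator = H - h = 21.1 - 10.3 = 10.8 m
Denominator = H - 1.3 = 21.1 - 1.3 = 19.8 m
Ratio = 10.8 / 19.8 = 0.54545
d = 46.6 * 0.54545^0.8 = 28.7 cm

28.7


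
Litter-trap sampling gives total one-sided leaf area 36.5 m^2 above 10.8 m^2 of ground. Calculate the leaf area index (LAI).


Formula: LAI = total leaf area / ground area  (dimensionless)
LAI = 36.5 m^2 / 10.8 m^2
LAI = 3.38

3.38


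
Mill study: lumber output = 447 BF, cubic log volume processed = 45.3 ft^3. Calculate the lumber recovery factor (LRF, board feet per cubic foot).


Formula: LRF = Lumber Output (BF) / Log Input (ft^3)
LRF = 447 BF / 45.3 ft^3
LRF = 9.87 BF/ft^3

9.87


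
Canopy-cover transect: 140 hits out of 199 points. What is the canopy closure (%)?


Formula: Canopy closure = covered points / total points * 100
Closure = 140 / 199 * 100
Closure = 0.7035 * 100 = 70.4%

70.4


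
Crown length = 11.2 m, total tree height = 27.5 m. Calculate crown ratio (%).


Formula: Crown Ratio = (Crown Length / Total Height) * 100
CR = (11.2 m / 27.5 m) * 100
CR = 0.4073 * 100 = 40.7%

40.7


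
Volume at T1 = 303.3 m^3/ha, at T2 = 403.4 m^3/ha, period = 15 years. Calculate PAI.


Formula: PAI = (V_T2 - V_T1) / (T2 - T1)
Volume increment = 403.4 - 303.3 = 100.1 m^3/ha
PAI = 100.1 / 15 = 6.67 m^3/ha/year

6.67


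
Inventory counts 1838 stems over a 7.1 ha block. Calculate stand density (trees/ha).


Formula: Stand Density = N_trees / Area_ha
Density = 1838 trees / 7.1 ha
Density = 259 trees/ha

259


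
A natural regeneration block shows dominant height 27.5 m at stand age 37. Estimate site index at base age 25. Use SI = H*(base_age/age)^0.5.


Formula: SI = H_dom * (base_age / age)^0.5
Age ratio = 25 / 37 = 0.67568
sqrt(age_ratio) = 0.82199
SI = 27.5 * 0.82199 = 22.6 m

22.6


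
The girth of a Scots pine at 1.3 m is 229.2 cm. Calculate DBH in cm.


Formula: DBH = C / pi
DBH = 229.2 / pi
pi = 3.14159...
DBH = 73.0 cm

73.0


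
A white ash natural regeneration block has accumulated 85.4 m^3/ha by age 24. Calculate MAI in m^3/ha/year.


Formula: MAI = Total Volume / Stand Age
MAI = 85.4 m^3/ha / 24 years
MAI = 3.56 m^3/ha/year

3.56


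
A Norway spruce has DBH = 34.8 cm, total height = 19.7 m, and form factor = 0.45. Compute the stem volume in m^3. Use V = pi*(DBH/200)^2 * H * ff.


Formula: V = pi * (DBH/200)^2 * H * ff
Radius = DBH/200 = 34.8/200 = 0.174 m
Radius^2 = 0.174^2 = 0.030276 m^2
V = pi * 0.030276 * 19.7 * 0.45
V = 0.843 m^3

0.843


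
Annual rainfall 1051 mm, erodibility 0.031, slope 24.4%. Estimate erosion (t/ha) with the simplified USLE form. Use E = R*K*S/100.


Formula: E = R * K * S / 100  (simplified USLE)
R * K = 1051 * 0.031 = 32.581
E = 32.581 * 24.4 / 100 = 7.95 t/ha

7.95


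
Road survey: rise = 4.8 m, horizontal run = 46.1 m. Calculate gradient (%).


Formula: Gradient = rise / run * 100
Gradient = 4.8 / 46.1 * 100 = 10.4%

10.4


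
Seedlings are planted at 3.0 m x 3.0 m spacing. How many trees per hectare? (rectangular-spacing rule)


Formula: TPH = 10000 m^2/ha / (spacing_x * spacing_y)
Area per tree = 3.0 m * 3.0 m = 9.0 m^2
TPH = 10000 / 9.0 = 1111 trees/ha

1111


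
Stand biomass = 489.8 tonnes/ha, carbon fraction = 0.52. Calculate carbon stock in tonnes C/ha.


Formula: Carbon Stock = Biomass * Carbon Fraction
C = 489.8 t/ha * 0.52
C = 254.7 t C/ha

254.7


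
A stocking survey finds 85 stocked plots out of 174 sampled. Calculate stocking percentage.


Formula: Stocking % = stocked plots / total plots * 100
Stocking = 85 / 174 * 100
Stocking = 0.4885 * 100 = 48.9%

48.9


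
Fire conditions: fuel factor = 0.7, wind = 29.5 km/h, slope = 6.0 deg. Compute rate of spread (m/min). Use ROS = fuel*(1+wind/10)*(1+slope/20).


Formula: ROS = fuel * (1 + wind/10) * (1 + slope/20)
Wind factor = 1 + 29.5/10 = 3.95
Slope factor = 1 + 6.0/20 = 1.3
ROS = 0.7 * 3.95 * 1.3 = 3.59 m/min

3.59


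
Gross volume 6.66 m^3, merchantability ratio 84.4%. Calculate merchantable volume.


Formula: MV = V_total * (merchantable_pct / 100)
Merchantable fraction = 84.4% / 100 = 0.844
MV = 6.66 m^3 * 0.844 = 5.621 m^3

5.621


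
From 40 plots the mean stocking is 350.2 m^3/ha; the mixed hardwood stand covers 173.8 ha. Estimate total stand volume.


Formula: Total Volume = Mean Volume per ha * Total Area
Total Volume = 350.2 m^3/ha * 173.8 ha
Total Volume = 60865 m^3

60865


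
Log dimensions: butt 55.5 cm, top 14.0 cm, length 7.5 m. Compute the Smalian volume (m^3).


Smalian: V = (A1 + A2)/2 * L,  A = pi*(D/200)^2
A1 = pi*(55.5/200)^2 = 0.241922 m^2
A2 = pi*(14.0/200)^2 = 0.015394 m^2
V = (0.241922+0.015394)/2*7.5 = 0.9649 m^3

0.9649


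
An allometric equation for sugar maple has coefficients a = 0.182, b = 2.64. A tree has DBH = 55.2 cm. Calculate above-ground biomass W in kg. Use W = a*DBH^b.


Formula: W = a * DBH^b  (allometric power law)
DBH^b = 55.2^2.64 = 39693.479
W = 0.182 * 39693.479 = 7224.2 kg

7224.2


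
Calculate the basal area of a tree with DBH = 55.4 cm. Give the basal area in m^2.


Formula: BA = pi * (DBH/2)^2 / 10000  (cm^2 to m^2)
Radius = DBH/2 = 55.4/2 = 27.7 cm
BA = pi * 27.7^2 / 10000
   = 2410.5126 cm^2 / 10000
   = 0.2411 m^2

0.2411


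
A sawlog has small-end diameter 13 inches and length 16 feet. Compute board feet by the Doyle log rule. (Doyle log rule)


Doyle: BF = (D - 4)^2 * L / 16
Adjusted diameter = 13 - 4 = 9 in
(D-4)^2 = 9^2 = 81
BF = 81 * 16 / 16 = 81 BF

81


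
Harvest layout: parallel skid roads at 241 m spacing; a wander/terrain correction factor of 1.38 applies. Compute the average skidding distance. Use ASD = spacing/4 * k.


Formula: ASD = (spacing / 4) * correction
Uncorrected distance = spacing / 4 = 241 / 4 = 60.25 m
ASD = 60.25 * 1.38 = 83 m

83


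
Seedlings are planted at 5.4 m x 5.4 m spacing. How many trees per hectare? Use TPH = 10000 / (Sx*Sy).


Formula: TPH = 10000 m^2/ha / (spacing_x * spacing_y)
Area per tree = 5.4 m * 5.4 m = 29.16 m^2
TPH = 10000 / 29.16 = 343 trees/ha

343


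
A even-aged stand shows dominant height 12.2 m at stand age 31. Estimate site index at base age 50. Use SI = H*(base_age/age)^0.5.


Formula: SI = H_dom * (base_age / age)^0.5
Age ratio = 50 / 31 = 1.6129
sqrt(age_ratio) = 1.27
SI = 12.2 * 1.27 = 15.5 m

15.5


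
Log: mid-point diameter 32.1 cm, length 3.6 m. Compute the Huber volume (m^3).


Huber: V = Am * L,  Am = pi*(Dm/200)^2
Am = pi*(32.1/200)^2 = 0.080928 m^2
V = 0.080928*3.6 = 0.2913 m^3

0.2913


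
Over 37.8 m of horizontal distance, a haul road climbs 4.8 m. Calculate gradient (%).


Formula: Gradient = rise / run * 100
Gradient = 4.8 / 37.8 * 100 = 12.7%

12.7


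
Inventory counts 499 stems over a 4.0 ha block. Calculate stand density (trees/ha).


Formula: Stand Density = N_trees / Area_ha
Density = 499 trees / 4.0 ha
Density = 125 trees/ha

125


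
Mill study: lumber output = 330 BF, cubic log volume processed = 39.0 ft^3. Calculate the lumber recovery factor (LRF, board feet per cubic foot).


Formula: LRF = Lumber Output (BF) / Log Input (ft^3)
LRF = 330 BF / 39.0 ft^3
LRF = 8.46 BF/ft^3

8.46


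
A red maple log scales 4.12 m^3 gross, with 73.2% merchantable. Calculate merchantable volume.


Formula: MV = V_total * (merchantable_pct / 100)
Merchantable fraction = 73.2% / 100 = 0.732
MV = 4.12 m^3 * 0.732 = 3.016 m^3

3.016


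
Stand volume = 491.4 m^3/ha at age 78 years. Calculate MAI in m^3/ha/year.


Formula: MAI = Total Volume / Stand Age
MAI = 491.4 m^3/ha / 78 years
MAI = 6.3 m^3/ha/year

6.3


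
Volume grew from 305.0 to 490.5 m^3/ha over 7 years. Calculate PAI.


Formula: PAI = (V_T2 - V_T1) / (T2 - T1)
Volume increment = 490.5 - 305.0 = 185.5 m^3/ha
PAI = 185.5 / 7 = 26.5 m^3/ha/year

26.5


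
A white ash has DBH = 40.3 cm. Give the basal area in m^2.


Formula: BA = pi * (DBH/2)^2 / 10000  (cm^2 to m^2)
Radius = DBH/2 = 40.3/2 = 20.15 cm
BA = pi * 20.15^2 / 10000
   = 1275.5573 cm^2 / 10000
   = 0.1276 m^2

0.1276


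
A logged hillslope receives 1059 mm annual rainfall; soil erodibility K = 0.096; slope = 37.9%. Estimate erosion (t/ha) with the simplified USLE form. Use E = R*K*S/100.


Formula: E = R * K * S / 100  (simplified USLE)
R * K = 1059 * 0.096 = 101.664
E = 101.664 * 37.9 / 100 = 38.53 t/ha

38.53


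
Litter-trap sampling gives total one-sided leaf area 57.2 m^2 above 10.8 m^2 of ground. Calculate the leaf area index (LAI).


Formula: LAI = total leaf area / ground area  (dimensionless)
LAI = 57.2 m^2 / 10.8 m^2
LAI = 5.3

5.3


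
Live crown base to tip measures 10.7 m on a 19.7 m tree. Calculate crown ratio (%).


Formula: Crown Ratio = (Crown Length / Total Height) * 100
CR = (10.7 m / 19.7 m) * 100
CR = 0.5431 * 100 = 54.3%

54.3


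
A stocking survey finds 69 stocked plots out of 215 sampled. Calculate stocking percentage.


Formula: Stocking % = stocked plots / total plots * 100
Stocking = 69 / 215 * 100
Stocking = 0.3209 * 100 = 32.1%

32.1


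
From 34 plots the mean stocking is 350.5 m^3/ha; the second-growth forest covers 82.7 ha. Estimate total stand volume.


Formula: Total Volume = Mean Volume per ha * Total Area
Total Volume = 350.5 m^3/ha * 82.7 ha
Total Volume = 28986 m^3

28986


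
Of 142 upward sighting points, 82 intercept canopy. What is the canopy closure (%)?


Formula: Canopy closure = covered points / total points * 100
Closure = 82 / 142 * 100
Closure = 0.5775 * 100 = 57.7%

57.7


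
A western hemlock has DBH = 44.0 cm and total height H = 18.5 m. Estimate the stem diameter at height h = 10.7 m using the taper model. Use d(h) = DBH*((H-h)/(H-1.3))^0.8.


Taper: d(h) = DBH * ((H - h) / (H - 1.3))^0.8
Numerator = H - h = 18.5 - 10.7 = 7.8 m
Denominator = H - 1.3 = 18.5 - 1.3 = 17.2 m
Ratio = 7.8 / 17.2 = 0.45349
d = 44.0 * 0.45349^0.8 = 23.4 cm

23.4


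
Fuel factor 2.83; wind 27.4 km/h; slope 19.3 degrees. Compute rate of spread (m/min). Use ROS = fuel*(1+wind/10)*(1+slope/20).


Formula: ROS = fuel * (1 + wind/10) * (1 + slope/20)
Wind factor = 1 + 27.4/10 = 3.74
Slope factor = 1 + 19.3/20 = 1.965
ROS = 2.83 * 3.74 * 1.965 = 20.8 m/min

20.8


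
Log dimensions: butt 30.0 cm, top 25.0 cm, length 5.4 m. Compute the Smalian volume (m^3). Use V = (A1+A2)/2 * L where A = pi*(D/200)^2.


Smalian: V = (A1 + A2)/2 * L,  A = pi*(D/200)^2
A1 = pi*(30.0/200)^2 = 0.070686 m^2
A2 = pi*(25.0/200)^2 = 0.049087 m^2
V = (0.070686+0.049087)/2*5.4 = 0.3234 m^3

0.3234
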